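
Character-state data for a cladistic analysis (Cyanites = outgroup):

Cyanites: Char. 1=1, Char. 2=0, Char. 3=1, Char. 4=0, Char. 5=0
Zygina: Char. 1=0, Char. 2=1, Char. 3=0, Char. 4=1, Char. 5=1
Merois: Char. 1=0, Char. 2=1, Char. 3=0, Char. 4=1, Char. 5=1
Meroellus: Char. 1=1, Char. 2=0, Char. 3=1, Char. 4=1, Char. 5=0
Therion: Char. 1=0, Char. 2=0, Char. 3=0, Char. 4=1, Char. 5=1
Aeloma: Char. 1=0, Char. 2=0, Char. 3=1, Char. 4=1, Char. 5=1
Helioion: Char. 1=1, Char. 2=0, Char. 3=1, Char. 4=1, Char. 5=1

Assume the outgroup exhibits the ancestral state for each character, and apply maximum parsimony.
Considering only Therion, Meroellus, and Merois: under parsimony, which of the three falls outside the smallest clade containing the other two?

Character polarity is set by the outgroup: the derived state is whichever differs from the outgroup's state, so for Char. 1, Char. 3 the derived state is '0', and for the remaining characters it is '1'.
Only Aeloma, Merois, Therion, and Zygina show the derived state '0' for Char. 1, supporting them as a clade.
Char. 2: derived state '1' in Merois and Zygina only — synapomorphy for {Merois, Zygina}.
Char. 3 (derived state '0') is shared by Merois, Therion, and Zygina — a synapomorphy uniting that clade.
Char. 4 (derived state '1') is shared by all ingroup taxa — unites the whole ingroup.
Char. 5 (derived state '1') is shared by Aeloma, Helioion, Merois, Therion, and Zygina — a synapomorphy uniting that clade.
Most parsimonious ingroup topology: (((((Zygina,Merois),Therion),Aeloma),Helioion),Meroellus).
Merois and Therion share a more recent common ancestor with each other than either does with Meroellus, so Meroellus is the least closely related of the three.

Meroellus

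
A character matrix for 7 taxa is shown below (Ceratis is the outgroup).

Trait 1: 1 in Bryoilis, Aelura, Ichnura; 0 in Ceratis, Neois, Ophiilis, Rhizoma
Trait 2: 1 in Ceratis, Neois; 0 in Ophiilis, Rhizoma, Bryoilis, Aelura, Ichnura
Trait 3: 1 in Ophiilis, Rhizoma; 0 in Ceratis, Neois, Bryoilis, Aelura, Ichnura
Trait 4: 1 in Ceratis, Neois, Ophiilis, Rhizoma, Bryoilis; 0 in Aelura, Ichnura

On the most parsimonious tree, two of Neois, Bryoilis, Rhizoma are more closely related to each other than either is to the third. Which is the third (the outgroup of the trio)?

Neois

Character polarity is set by the outgroup: the derived state is whichever differs from the outgroup's state, so for Trait 2, Trait 4 the derived state is '0', and for the remaining characters it is '1'.
Only Aelura, Bryoilis, and Ichnura show the derived state '1' for Trait 1, supporting them as a clade.
Only Aelura, Bryoilis, Ichnura, Ophiilis, and Rhizoma show the derived state '0' for Trait 2, supporting them as a clade.
Trait 3 (derived state '1') is shared by Ophiilis and Rhizoma — a synapomorphy uniting that clade.
Trait 4: derived state '0' in Aelura and Ichnura only — synapomorphy for {Aelura, Ichnura}.
Most parsimonious ingroup topology: (Neois,((Ophiilis,Rhizoma),(Bryoilis,(Aelura,Ichnura)))).
Rhizoma and Bryoilis share a more recent common ancestor with each other than either does with Neois, so Neois is the least closely related of the three.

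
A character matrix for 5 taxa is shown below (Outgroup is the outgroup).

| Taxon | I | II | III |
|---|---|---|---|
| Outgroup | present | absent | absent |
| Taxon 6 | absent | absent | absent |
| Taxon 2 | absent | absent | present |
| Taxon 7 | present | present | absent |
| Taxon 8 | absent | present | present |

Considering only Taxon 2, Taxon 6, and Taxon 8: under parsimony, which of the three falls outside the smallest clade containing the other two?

Taxon 6

Character polarity is set by the outgroup: the derived state is whichever differs from the outgroup's state, so for I the derived state is 'absent', and for the remaining characters it is 'present'.
Only Taxon 2, Taxon 6, and Taxon 8 show the derived state 'absent' for I, supporting them as a clade.
II groups Taxon 7 and Taxon 8, which is incompatible with the clades supported by the remaining characters; treating it as convergent (homoplasy) costs fewer steps than any alternative tree.
III (derived state 'present') is shared by Taxon 2 and Taxon 8 — a synapomorphy uniting that clade.
Most parsimonious ingroup topology: ((Taxon 6,(Taxon 2,Taxon 8)),Taxon 7).
Taxon 2 and Taxon 8 share a more recent common ancestor with each other than either does with Taxon 6, so Taxon 6 is the least closely related of the three.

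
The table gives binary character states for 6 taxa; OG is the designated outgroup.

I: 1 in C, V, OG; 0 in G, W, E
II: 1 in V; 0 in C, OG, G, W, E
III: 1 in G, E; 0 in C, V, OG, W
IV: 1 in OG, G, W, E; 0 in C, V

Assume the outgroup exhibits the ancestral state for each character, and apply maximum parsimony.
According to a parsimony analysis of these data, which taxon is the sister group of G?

E

Character polarity is set by the outgroup: the derived state is whichever differs from the outgroup's state, so for I, IV the derived state is '0', and for the remaining characters it is '1'.
Only E, G, and W show the derived state '0' for I, supporting them as a clade.
II: derived state '1' in V only — an autapomorphy, so it tells us nothing about relationships among taxa.
Only E and G show the derived state '1' for III, supporting them as a clade.
IV (derived state '0') is shared by C and V — a synapomorphy uniting that clade.
Most parsimonious ingroup topology: (((E,G),W),(V,C)).
G and E form a cherry on this tree, so they are sister taxa.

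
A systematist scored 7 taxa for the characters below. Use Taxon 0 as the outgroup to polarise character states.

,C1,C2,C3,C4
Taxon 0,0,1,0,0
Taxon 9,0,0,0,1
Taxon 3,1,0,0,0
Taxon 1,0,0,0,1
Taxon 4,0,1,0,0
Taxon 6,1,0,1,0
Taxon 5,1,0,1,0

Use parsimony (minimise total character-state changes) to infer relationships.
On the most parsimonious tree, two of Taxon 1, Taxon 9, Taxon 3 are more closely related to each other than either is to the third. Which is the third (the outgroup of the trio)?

Character polarity is set by the outgroup: the derived state is whichever differs from the outgroup's state, so for C2 the derived state is '0', and for the remaining characters it is '1'.
C1: derived state '1' in Taxon 3, Taxon 5, and Taxon 6 only — synapomorphy for {Taxon 3, Taxon 5, Taxon 6}.
C2: derived state '0' in Taxon 1, Taxon 3, Taxon 5, Taxon 6, and Taxon 9 only — synapomorphy for {Taxon 1, Taxon 3, Taxon 5, Taxon 6, Taxon 9}.
Only Taxon 5 and Taxon 6 show the derived state '1' for C3, supporting them as a clade.
C4 (derived state '1') is shared by Taxon 1 and Taxon 9 — a synapomorphy uniting that clade.
Most parsimonious ingroup topology: (((Taxon 9,Taxon 1),(Taxon 3,(Taxon 6,Taxon 5))),Taxon 4).
Taxon 9 and Taxon 1 share a more recent common ancestor with each other than either does with Taxon 3, so Taxon 3 is the least closely related of the three.

Taxon 3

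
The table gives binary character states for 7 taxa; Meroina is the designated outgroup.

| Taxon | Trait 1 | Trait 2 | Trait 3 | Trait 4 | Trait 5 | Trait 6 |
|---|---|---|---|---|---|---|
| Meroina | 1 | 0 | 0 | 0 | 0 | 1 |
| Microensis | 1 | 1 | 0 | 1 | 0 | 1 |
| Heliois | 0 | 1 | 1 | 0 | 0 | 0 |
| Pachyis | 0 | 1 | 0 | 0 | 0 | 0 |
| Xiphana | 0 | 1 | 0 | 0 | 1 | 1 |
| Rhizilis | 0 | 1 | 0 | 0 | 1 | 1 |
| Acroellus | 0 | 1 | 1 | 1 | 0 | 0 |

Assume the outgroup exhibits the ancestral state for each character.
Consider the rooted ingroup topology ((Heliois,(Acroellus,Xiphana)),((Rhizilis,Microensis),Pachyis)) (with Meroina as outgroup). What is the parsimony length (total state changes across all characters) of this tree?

12

Map each character onto ((Heliois,(Acroellus,Xiphana)),((Rhizilis,Microensis),Pachyis)) (rooted by Meroina) and count the minimum state changes it requires (Fitch parsimony):
Trait 1: 2; Trait 2: 1; Trait 3: 2; Trait 4: 2; Trait 5: 2; Trait 6: 3.
Total tree length = 12.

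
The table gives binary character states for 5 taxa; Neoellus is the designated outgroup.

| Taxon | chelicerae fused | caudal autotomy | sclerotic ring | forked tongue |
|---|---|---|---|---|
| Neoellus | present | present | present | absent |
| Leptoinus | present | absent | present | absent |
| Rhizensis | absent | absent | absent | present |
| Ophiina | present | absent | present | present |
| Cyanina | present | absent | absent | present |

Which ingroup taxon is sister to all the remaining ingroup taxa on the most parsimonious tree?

Character polarity is set by the outgroup: the derived state is whichever differs from the outgroup's state, so for chelicerae fused, caudal autotomy, sclerotic ring the derived state is 'absent', and for the remaining characters it is 'present'.
chelicerae fused: derived state 'absent' in Rhizensis only — an autapomorphy, so it tells us nothing about relationships among taxa.
All ingroup taxa share the derived state 'absent' for caudal autotomy; it defines the ingroup but does not resolve relationships within it.
sclerotic ring: derived state 'absent' in Cyanina and Rhizensis only — synapomorphy for {Cyanina, Rhizensis}.
forked tongue (derived state 'present') is shared by Cyanina, Ophiina, and Rhizensis — a synapomorphy uniting that clade.
Most parsimonious ingroup topology: (Leptoinus,((Rhizensis,Cyanina),Ophiina)).
Leptoinus is sister to the clade containing all other ingroup taxa, so it is the earliest-diverging (most basal) ingroup lineage.

Leptoinus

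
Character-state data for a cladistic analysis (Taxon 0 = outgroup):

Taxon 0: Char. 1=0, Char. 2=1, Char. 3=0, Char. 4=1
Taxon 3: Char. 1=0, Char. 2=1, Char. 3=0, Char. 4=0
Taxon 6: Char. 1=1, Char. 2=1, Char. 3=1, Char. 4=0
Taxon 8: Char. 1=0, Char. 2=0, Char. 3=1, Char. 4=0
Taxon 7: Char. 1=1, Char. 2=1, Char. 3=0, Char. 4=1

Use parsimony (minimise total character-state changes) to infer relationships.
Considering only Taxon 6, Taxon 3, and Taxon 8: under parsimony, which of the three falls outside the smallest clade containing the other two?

Taxon 3

Character polarity is set by the outgroup: the derived state is whichever differs from the outgroup's state, so for Char. 2, Char. 4 the derived state is '0', and for the remaining characters it is '1'.
Char. 1 (state '1') occurs in Taxon 6 and Taxon 7 but conflicts with the nesting implied by the other characters — most parsimoniously interpreted as homoplasy.
Char. 2: derived state '0' in Taxon 8 only — an autapomorphy, so it tells us nothing about relationships among taxa.
Only Taxon 6 and Taxon 8 show the derived state '1' for Char. 3, supporting them as a clade.
Char. 4: derived state '0' in Taxon 3, Taxon 6, and Taxon 8 only — synapomorphy for {Taxon 3, Taxon 6, Taxon 8}.
Most parsimonious ingroup topology: ((Taxon 3,(Taxon 6,Taxon 8)),Taxon 7).
Taxon 8 and Taxon 6 share a more recent common ancestor with each other than either does with Taxon 3, so Taxon 3 is the least closely related of the three.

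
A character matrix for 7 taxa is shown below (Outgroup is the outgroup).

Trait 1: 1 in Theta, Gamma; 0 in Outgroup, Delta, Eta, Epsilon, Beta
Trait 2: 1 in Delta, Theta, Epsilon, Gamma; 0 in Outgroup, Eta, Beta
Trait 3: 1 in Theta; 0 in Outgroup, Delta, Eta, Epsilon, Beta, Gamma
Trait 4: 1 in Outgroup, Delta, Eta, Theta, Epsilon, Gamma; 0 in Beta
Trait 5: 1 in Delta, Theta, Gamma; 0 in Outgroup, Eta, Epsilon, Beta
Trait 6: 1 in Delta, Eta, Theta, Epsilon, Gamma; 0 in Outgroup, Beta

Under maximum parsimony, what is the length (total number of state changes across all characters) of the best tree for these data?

Character polarity is set by the outgroup: the derived state is whichever differs from the outgroup's state, so for Trait 4 the derived state is '0', and for the remaining characters it is '1'.
Trait 1: derived state '1' in Gamma and Theta only — synapomorphy for {Gamma, Theta}.
Trait 2 (derived state '1') is shared by Delta, Epsilon, Gamma, and Theta — a synapomorphy uniting that clade.
Trait 3: derived state '1' in Theta only — an autapomorphy, so it tells us nothing about relationships among taxa.
Trait 4 (derived state '0') is unique to Beta (autapomorphy; uninformative for grouping).
Trait 5: derived state '1' in Delta, Gamma, and Theta only — synapomorphy for {Delta, Gamma, Theta}.
Only Delta, Epsilon, Eta, Gamma, and Theta show the derived state '1' for Trait 6, supporting them as a clade.
Most parsimonious ingroup topology: ((((Delta,(Theta,Gamma)),Epsilon),Eta),Beta).
Changes per character on this tree: Trait 1: 1; Trait 2: 1; Trait 3: 1; Trait 4: 1; Trait 5: 1; Trait 6: 1.
Total = 6.

6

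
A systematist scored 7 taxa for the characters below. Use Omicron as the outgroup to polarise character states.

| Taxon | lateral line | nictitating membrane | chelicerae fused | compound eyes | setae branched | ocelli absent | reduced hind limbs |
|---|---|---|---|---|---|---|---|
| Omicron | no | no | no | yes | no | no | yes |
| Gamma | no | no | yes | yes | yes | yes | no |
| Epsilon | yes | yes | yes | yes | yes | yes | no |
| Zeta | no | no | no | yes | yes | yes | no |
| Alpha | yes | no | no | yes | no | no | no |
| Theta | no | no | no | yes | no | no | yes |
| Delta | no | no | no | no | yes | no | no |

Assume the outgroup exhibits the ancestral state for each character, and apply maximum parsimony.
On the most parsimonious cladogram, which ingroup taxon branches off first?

Character polarity is set by the outgroup: the derived state is whichever differs from the outgroup's state, so for compound eyes, reduced hind limbs the derived state is 'no', and for the remaining characters it is 'yes'.
lateral line groups Alpha and Epsilon, which is incompatible with the clades supported by the remaining characters; treating it as convergent (homoplasy) costs fewer steps than any alternative tree.
nictitating membrane: derived state 'yes' in Epsilon only — an autapomorphy, so it tells us nothing about relationships among taxa.
chelicerae fused: derived state 'yes' in Epsilon and Gamma only — synapomorphy for {Epsilon, Gamma}.
compound eyes (derived state 'no') is unique to Delta (autapomorphy; uninformative for grouping).
Only Delta, Epsilon, Gamma, and Zeta show the derived state 'yes' for setae branched, supporting them as a clade.
Only Epsilon, Gamma, and Zeta show the derived state 'yes' for ocelli absent, supporting them as a clade.
reduced hind limbs (derived state 'no') is shared by Alpha, Delta, Epsilon, Gamma, and Zeta — a synapomorphy uniting that clade.
Most parsimonious ingroup topology: (((((Gamma,Epsilon),Zeta),Delta),Alpha),Theta).
Theta is sister to the clade containing all other ingroup taxa, so it is the earliest-diverging (most basal) ingroup lineage.

Theta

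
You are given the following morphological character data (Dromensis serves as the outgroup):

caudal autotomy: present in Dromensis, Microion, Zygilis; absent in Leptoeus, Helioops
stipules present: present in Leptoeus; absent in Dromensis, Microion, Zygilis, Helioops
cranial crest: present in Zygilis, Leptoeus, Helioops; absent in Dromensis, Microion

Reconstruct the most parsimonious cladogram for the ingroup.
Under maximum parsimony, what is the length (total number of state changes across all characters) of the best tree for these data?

3

Character polarity is set by the outgroup: the derived state is whichever differs from the outgroup's state, so for caudal autotomy the derived state is 'absent', and for the remaining characters it is 'present'.
caudal autotomy: derived state 'absent' in Helioops and Leptoeus only — synapomorphy for {Helioops, Leptoeus}.
stipules present (derived state 'present') is unique to Leptoeus (autapomorphy; uninformative for grouping).
cranial crest: derived state 'present' in Helioops, Leptoeus, and Zygilis only — synapomorphy for {Helioops, Leptoeus, Zygilis}.
Most parsimonious ingroup topology: (Microion,(Zygilis,(Leptoeus,Helioops))).
Changes per character on this tree: caudal autotomy: 1; stipules present: 1; cranial crest: 1.
Total = 3.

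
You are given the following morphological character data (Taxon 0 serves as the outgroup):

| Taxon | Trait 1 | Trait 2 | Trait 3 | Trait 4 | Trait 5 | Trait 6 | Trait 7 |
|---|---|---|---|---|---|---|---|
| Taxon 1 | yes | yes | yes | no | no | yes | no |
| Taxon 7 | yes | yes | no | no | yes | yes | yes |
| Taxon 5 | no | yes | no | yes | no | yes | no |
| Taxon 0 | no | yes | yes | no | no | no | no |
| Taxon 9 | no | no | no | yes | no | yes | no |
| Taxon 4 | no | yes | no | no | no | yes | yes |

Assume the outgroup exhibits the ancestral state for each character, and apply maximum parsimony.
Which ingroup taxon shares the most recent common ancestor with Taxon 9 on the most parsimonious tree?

Character polarity is set by the outgroup: the derived state is whichever differs from the outgroup's state, so for Trait 2, Trait 3 the derived state is 'no', and for the remaining characters it is 'yes'.
Trait 1 groups Taxon 1 and Taxon 7, which is incompatible with the clades supported by the remaining characters; treating it as convergent (homoplasy) costs fewer steps than any alternative tree.
Trait 2 (derived state 'no') is unique to Taxon 9 (autapomorphy; uninformative for grouping).
Trait 3: derived state 'no' in Taxon 4, Taxon 5, Taxon 7, and Taxon 9 only — synapomorphy for {Taxon 4, Taxon 5, Taxon 7, Taxon 9}.
Trait 4: derived state 'yes' in Taxon 5 and Taxon 9 only — synapomorphy for {Taxon 5, Taxon 9}.
Trait 5 (derived state 'yes') is unique to Taxon 7 (autapomorphy; uninformative for grouping).
All ingroup taxa share the derived state 'yes' for Trait 6; it defines the ingroup but does not resolve relationships within it.
Trait 7 (derived state 'yes') is shared by Taxon 4 and Taxon 7 — a synapomorphy uniting that clade.
Most parsimonious ingroup topology: (((Taxon 7,Taxon 4),(Taxon 9,Taxon 5)),Taxon 1).
Taxon 9 and Taxon 5 form a cherry on this tree, so they are sister taxa.

Taxon 5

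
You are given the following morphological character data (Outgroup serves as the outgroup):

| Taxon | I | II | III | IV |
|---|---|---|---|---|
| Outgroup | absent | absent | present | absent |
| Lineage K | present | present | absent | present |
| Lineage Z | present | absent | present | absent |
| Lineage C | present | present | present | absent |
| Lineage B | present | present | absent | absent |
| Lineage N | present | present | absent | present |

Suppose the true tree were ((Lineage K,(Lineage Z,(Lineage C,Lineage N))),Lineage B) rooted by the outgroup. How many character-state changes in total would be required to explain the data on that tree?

8

Map each character onto ((Lineage K,(Lineage Z,(Lineage C,Lineage N))),Lineage B) (rooted by Outgroup) and count the minimum state changes it requires (Fitch parsimony):
I: 1; II: 2; III: 3; IV: 2.
Total tree length = 8.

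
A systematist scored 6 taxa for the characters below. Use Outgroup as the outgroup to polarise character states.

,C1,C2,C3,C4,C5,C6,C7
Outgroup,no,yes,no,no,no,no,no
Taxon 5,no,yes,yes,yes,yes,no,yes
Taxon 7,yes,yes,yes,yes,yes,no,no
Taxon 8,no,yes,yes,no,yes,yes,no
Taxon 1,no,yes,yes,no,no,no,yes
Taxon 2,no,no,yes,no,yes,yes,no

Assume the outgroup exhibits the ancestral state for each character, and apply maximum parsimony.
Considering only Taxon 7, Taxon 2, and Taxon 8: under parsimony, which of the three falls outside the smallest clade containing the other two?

Character polarity is set by the outgroup: the derived state is whichever differs from the outgroup's state, so for C2 the derived state is 'no', and for the remaining characters it is 'yes'.
C1 (derived state 'yes') is unique to Taxon 7 (autapomorphy; uninformative for grouping).
C2: derived state 'no' in Taxon 2 only — an autapomorphy, so it tells us nothing about relationships among taxa.
All ingroup taxa share the derived state 'yes' for C3; it defines the ingroup but does not resolve relationships within it.
Only Taxon 5 and Taxon 7 show the derived state 'yes' for C4, supporting them as a clade.
Only Taxon 2, Taxon 5, Taxon 7, and Taxon 8 show the derived state 'yes' for C5, supporting them as a clade.
C6 (derived state 'yes') is shared by Taxon 2 and Taxon 8 — a synapomorphy uniting that clade.
C7 groups Taxon 1 and Taxon 5, which is incompatible with the clades supported by the remaining characters; treating it as convergent (homoplasy) costs fewer steps than any alternative tree.
Most parsimonious ingroup topology: (((Taxon 5,Taxon 7),(Taxon 8,Taxon 2)),Taxon 1).
Taxon 2 and Taxon 8 share a more recent common ancestor with each other than either does with Taxon 7, so Taxon 7 is the least closely related of the three.

Taxon 7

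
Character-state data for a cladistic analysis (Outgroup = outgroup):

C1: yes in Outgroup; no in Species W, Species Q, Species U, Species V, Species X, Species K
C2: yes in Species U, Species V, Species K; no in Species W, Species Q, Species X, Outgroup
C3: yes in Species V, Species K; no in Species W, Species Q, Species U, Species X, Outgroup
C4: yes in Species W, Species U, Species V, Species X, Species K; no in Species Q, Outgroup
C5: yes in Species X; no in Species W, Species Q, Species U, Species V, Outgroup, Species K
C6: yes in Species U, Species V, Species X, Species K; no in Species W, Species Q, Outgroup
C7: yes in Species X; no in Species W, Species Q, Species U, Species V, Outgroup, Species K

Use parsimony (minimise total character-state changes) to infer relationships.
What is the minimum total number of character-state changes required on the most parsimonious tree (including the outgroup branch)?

7

Character polarity is set by the outgroup: the derived state is whichever differs from the outgroup's state, so for C1 the derived state is 'no', and for the remaining characters it is 'yes'.
All ingroup taxa share the derived state 'no' for C1; it defines the ingroup but does not resolve relationships within it.
Only Species K, Species U, and Species V show the derived state 'yes' for C2, supporting them as a clade.
Only Species K and Species V show the derived state 'yes' for C3, supporting them as a clade.
Only Species K, Species U, Species V, Species W, and Species X show the derived state 'yes' for C4, supporting them as a clade.
C5: derived state 'yes' in Species X only — an autapomorphy, so it tells us nothing about relationships among taxa.
C6: derived state 'yes' in Species K, Species U, Species V, and Species X only — synapomorphy for {Species K, Species U, Species V, Species X}.
C7 (derived state 'yes') is unique to Species X (autapomorphy; uninformative for grouping).
Most parsimonious ingroup topology: (((((Species K,Species V),Species U),Species X),Species W),Species Q).
Changes per character on this tree: C1: 1; C2: 1; C3: 1; C4: 1; C5: 1; C6: 1; C7: 1.
Total = 7.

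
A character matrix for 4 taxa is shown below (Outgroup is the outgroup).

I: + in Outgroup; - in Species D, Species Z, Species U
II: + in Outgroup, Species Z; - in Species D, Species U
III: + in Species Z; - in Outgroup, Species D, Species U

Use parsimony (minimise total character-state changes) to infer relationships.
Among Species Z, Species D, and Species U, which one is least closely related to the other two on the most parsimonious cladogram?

Character polarity is set by the outgroup: the derived state is whichever differs from the outgroup's state, so for I, II the derived state is '-', and for the remaining characters it is '+'.
I (derived state '-') is shared by all ingroup taxa — unites the whole ingroup.
Only Species D and Species U show the derived state '-' for II, supporting them as a clade.
III (derived state '+') is unique to Species Z (autapomorphy; uninformative for grouping).
Most parsimonious ingroup topology: ((Species D,Species U),Species Z).
Species U and Species D share a more recent common ancestor with each other than either does with Species Z, so Species Z is the least closely related of the three.

Species Z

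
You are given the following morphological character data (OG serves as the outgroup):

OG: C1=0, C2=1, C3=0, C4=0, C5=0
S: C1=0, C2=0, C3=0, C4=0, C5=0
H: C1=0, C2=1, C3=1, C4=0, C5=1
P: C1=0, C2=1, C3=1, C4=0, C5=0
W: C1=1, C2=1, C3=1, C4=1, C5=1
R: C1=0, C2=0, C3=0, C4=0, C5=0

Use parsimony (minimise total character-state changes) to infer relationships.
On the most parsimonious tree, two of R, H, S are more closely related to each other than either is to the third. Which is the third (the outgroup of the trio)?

Character polarity is set by the outgroup: the derived state is whichever differs from the outgroup's state, so for C2 the derived state is '0', and for the remaining characters it is '1'.
C1 (derived state '1') is unique to W (autapomorphy; uninformative for grouping).
C2: derived state '0' in R and S only — synapomorphy for {R, S}.
Only H, P, and W show the derived state '1' for C3, supporting them as a clade.
C4: derived state '1' in W only — an autapomorphy, so it tells us nothing about relationships among taxa.
C5: derived state '1' in H and W only — synapomorphy for {H, W}.
Most parsimonious ingroup topology: ((S,R),((H,W),P)).
S and R share a more recent common ancestor with each other than either does with H, so H is the least closely related of the three.

H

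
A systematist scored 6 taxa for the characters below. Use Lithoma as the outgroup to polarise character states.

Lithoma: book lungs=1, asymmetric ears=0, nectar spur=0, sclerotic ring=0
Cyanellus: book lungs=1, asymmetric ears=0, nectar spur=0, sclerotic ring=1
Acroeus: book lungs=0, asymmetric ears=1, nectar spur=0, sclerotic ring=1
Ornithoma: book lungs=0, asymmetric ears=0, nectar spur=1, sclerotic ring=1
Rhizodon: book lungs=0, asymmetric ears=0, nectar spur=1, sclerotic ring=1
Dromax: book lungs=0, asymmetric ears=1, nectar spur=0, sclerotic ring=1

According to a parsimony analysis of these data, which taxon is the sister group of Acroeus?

Dromax

Character polarity is set by the outgroup: the derived state is whichever differs from the outgroup's state, so for book lungs the derived state is '0', and for the remaining characters it is '1'.
book lungs (derived state '0') is shared by Acroeus, Dromax, Ornithoma, and Rhizodon — a synapomorphy uniting that clade.
asymmetric ears (derived state '1') is shared by Acroeus and Dromax — a synapomorphy uniting that clade.
nectar spur: derived state '1' in Ornithoma and Rhizodon only — synapomorphy for {Ornithoma, Rhizodon}.
sclerotic ring (derived state '1') is shared by all ingroup taxa — unites the whole ingroup.
Most parsimonious ingroup topology: (Cyanellus,((Acroeus,Dromax),(Ornithoma,Rhizodon))).
Acroeus and Dromax form a cherry on this tree, so they are sister taxa.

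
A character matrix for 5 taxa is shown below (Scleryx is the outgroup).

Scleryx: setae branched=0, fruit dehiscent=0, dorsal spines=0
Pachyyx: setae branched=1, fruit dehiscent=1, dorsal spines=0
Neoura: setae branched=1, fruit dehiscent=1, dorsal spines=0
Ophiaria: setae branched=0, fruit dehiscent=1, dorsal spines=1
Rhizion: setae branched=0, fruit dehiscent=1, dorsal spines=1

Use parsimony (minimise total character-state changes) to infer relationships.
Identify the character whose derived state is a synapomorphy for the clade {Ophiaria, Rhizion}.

The outgroup has state '0' for every character, so '1' is the derived state throughout.
setae branched (derived state '1') is shared by Neoura and Pachyyx — a synapomorphy uniting that clade.
All ingroup taxa share the derived state '1' for fruit dehiscent; it defines the ingroup but does not resolve relationships within it.
dorsal spines: derived state '1' in Ophiaria and Rhizion only — synapomorphy for {Ophiaria, Rhizion}.
Most parsimonious ingroup topology: ((Pachyyx,Neoura),(Ophiaria,Rhizion)).
The clade {Ophiaria, Rhizion} is supported by dorsal spines: its derived state '1' occurs in exactly those taxa and in no other taxon (including the outgroup).

dorsal spines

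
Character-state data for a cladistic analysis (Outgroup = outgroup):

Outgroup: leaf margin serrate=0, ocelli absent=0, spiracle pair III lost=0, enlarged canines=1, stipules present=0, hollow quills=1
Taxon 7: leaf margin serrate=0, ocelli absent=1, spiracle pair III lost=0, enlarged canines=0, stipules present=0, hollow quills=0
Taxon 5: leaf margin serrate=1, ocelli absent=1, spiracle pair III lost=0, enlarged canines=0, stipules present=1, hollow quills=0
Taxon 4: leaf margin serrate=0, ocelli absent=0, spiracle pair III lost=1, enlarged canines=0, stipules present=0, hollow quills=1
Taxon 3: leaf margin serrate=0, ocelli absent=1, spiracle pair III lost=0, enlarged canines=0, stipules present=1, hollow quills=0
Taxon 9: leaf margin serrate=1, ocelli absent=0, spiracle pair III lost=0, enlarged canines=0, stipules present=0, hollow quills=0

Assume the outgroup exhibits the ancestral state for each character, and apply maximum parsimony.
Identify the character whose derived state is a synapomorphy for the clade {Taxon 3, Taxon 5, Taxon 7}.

Character polarity is set by the outgroup: the derived state is whichever differs from the outgroup's state, so for enlarged canines, hollow quills the derived state is '0', and for the remaining characters it is '1'.
leaf margin serrate (state '1') occurs in Taxon 5 and Taxon 9 but conflicts with the nesting implied by the other characters — most parsimoniously interpreted as homoplasy.
ocelli absent: derived state '1' in Taxon 3, Taxon 5, and Taxon 7 only — synapomorphy for {Taxon 3, Taxon 5, Taxon 7}.
spiracle pair III lost: derived state '1' in Taxon 4 only — an autapomorphy, so it tells us nothing about relationships among taxa.
All ingroup taxa share the derived state '0' for enlarged canines; it defines the ingroup but does not resolve relationships within it.
Only Taxon 3 and Taxon 5 show the derived state '1' for stipules present, supporting them as a clade.
hollow quills: derived state '0' in Taxon 3, Taxon 5, Taxon 7, and Taxon 9 only — synapomorphy for {Taxon 3, Taxon 5, Taxon 7, Taxon 9}.
Most parsimonious ingroup topology: (((Taxon 7,(Taxon 5,Taxon 3)),Taxon 9),Taxon 4).
The clade {Taxon 3, Taxon 5, Taxon 7} is supported by ocelli absent: its derived state '1' occurs in exactly those taxa and in no other taxon (including the outgroup).

ocelli absent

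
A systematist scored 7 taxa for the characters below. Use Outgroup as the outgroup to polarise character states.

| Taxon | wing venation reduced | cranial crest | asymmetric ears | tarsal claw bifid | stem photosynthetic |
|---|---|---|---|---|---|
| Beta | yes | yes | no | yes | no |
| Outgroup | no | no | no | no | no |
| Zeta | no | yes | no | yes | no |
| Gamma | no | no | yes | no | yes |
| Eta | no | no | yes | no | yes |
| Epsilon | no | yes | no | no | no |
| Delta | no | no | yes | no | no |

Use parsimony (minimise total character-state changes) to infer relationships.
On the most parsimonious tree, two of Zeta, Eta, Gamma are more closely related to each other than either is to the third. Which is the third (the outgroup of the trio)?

The outgroup has state 'no' for every character, so 'yes' is the derived state throughout.
wing venation reduced: derived state 'yes' in Beta only — an autapomorphy, so it tells us nothing about relationships among taxa.
cranial crest (derived state 'yes') is shared by Beta, Epsilon, and Zeta — a synapomorphy uniting that clade.
asymmetric ears (derived state 'yes') is shared by Delta, Eta, and Gamma — a synapomorphy uniting that clade.
Only Beta and Zeta show the derived state 'yes' for tarsal claw bifid, supporting them as a clade.
stem photosynthetic: derived state 'yes' in Eta and Gamma only — synapomorphy for {Eta, Gamma}.
Most parsimonious ingroup topology: ((Epsilon,(Zeta,Beta)),((Eta,Gamma),Delta)).
Gamma and Eta share a more recent common ancestor with each other than either does with Zeta, so Zeta is the least closely related of the three.

Zeta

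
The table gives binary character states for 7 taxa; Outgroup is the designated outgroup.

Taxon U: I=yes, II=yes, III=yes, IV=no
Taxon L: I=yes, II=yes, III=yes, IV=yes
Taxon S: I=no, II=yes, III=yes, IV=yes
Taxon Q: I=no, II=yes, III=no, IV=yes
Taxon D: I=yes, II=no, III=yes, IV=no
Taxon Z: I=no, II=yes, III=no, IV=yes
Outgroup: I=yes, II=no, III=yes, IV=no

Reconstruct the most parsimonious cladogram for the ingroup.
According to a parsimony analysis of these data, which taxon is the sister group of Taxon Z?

Taxon Q

Character polarity is set by the outgroup: the derived state is whichever differs from the outgroup's state, so for I, III the derived state is 'no', and for the remaining characters it is 'yes'.
I (derived state 'no') is shared by Taxon Q, Taxon S, and Taxon Z — a synapomorphy uniting that clade.
Only Taxon L, Taxon Q, Taxon S, Taxon U, and Taxon Z show the derived state 'yes' for II, supporting them as a clade.
III: derived state 'no' in Taxon Q and Taxon Z only — synapomorphy for {Taxon Q, Taxon Z}.
IV: derived state 'yes' in Taxon L, Taxon Q, Taxon S, and Taxon Z only — synapomorphy for {Taxon L, Taxon Q, Taxon S, Taxon Z}.
Most parsimonious ingroup topology: ((((Taxon S,(Taxon Z,Taxon Q)),Taxon L),Taxon U),Taxon D).
Taxon Z and Taxon Q form a cherry on this tree, so they are sister taxa.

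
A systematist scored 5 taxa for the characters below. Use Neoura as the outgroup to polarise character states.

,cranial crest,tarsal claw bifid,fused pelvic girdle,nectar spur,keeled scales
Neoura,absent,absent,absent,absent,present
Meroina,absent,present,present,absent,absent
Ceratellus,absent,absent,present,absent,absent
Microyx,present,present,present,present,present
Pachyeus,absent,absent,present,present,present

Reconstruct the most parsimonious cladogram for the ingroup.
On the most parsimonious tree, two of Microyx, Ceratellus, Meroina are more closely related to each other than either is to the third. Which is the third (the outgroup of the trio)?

Microyx

Character polarity is set by the outgroup: the derived state is whichever differs from the outgroup's state, so for keeled scales the derived state is 'absent', and for the remaining characters it is 'present'.
cranial crest: derived state 'present' in Microyx only — an autapomorphy, so it tells us nothing about relationships among taxa.
tarsal claw bifid (state 'present') occurs in Meroina and Microyx but conflicts with the nesting implied by the other characters — most parsimoniously interpreted as homoplasy.
All ingroup taxa share the derived state 'present' for fused pelvic girdle; it defines the ingroup but does not resolve relationships within it.
Only Microyx and Pachyeus show the derived state 'present' for nectar spur, supporting them as a clade.
keeled scales: derived state 'absent' in Ceratellus and Meroina only — synapomorphy for {Ceratellus, Meroina}.
Most parsimonious ingroup topology: ((Meroina,Ceratellus),(Microyx,Pachyeus)).
Meroina and Ceratellus share a more recent common ancestor with each other than either does with Microyx, so Microyx is the least closely related of the three.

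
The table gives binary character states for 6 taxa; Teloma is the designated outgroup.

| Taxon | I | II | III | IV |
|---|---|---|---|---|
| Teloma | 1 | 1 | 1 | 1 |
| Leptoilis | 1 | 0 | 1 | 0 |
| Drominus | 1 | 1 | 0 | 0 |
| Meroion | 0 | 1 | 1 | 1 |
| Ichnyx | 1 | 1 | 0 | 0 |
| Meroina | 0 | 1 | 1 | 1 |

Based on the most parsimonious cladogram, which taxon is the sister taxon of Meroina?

Meroion

The outgroup has state '1' for every character, so '0' is the derived state throughout.
I (derived state '0') is shared by Meroina and Meroion — a synapomorphy uniting that clade.
II (derived state '0') is unique to Leptoilis (autapomorphy; uninformative for grouping).
III (derived state '0') is shared by Drominus and Ichnyx — a synapomorphy uniting that clade.
IV: derived state '0' in Drominus, Ichnyx, and Leptoilis only — synapomorphy for {Drominus, Ichnyx, Leptoilis}.
Most parsimonious ingroup topology: ((Leptoilis,(Drominus,Ichnyx)),(Meroion,Meroina)).
Meroina and Meroion form a cherry on this tree, so they are sister taxa.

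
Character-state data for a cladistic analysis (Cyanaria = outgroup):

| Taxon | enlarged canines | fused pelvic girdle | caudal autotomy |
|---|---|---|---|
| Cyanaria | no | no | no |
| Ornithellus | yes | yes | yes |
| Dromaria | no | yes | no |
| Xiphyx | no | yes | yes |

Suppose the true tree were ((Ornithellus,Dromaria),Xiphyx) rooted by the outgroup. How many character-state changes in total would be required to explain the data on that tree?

Map each character onto ((Ornithellus,Dromaria),Xiphyx) (rooted by Cyanaria) and count the minimum state changes it requires (Fitch parsimony):
enlarged canines: 1; fused pelvic girdle: 1; caudal autotomy: 2.
Total tree length = 4.

4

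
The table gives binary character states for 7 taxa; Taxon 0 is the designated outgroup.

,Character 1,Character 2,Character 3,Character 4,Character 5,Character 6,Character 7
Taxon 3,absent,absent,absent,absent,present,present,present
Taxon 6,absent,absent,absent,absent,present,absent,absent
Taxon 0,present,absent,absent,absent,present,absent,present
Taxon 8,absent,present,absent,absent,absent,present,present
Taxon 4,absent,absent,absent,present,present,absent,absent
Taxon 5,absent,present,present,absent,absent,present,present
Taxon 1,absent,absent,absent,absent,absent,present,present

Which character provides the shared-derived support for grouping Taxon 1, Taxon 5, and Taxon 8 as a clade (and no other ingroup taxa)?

Character 5

Character polarity is set by the outgroup: the derived state is whichever differs from the outgroup's state, so for Character 1, Character 5, Character 7 the derived state is 'absent', and for the remaining characters it is 'present'.
Character 1 (derived state 'absent') is shared by all ingroup taxa — unites the whole ingroup.
Character 2 (derived state 'present') is shared by Taxon 5 and Taxon 8 — a synapomorphy uniting that clade.
Character 3 (derived state 'present') is unique to Taxon 5 (autapomorphy; uninformative for grouping).
Character 4: derived state 'present' in Taxon 4 only — an autapomorphy, so it tells us nothing about relationships among taxa.
Only Taxon 1, Taxon 5, and Taxon 8 show the derived state 'absent' for Character 5, supporting them as a clade.
Character 6 (derived state 'present') is shared by Taxon 1, Taxon 3, Taxon 5, and Taxon 8 — a synapomorphy uniting that clade.
Character 7: derived state 'absent' in Taxon 4 and Taxon 6 only — synapomorphy for {Taxon 4, Taxon 6}.
Most parsimonious ingroup topology: ((((Taxon 5,Taxon 8),Taxon 1),Taxon 3),(Taxon 6,Taxon 4)).
The clade {Taxon 1, Taxon 5, Taxon 8} is supported by Character 5: its derived state 'absent' occurs in exactly those taxa and in no other taxon (including the outgroup).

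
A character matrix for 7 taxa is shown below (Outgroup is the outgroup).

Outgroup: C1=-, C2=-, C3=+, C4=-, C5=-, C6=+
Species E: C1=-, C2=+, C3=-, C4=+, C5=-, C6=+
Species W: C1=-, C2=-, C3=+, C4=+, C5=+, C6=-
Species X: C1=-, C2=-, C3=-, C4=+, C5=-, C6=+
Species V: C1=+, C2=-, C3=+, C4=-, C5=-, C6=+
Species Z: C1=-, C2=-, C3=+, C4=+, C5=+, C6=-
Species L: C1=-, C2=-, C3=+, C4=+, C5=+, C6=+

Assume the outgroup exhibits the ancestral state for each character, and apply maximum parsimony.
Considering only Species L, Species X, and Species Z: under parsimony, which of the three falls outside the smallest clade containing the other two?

Character polarity is set by the outgroup: the derived state is whichever differs from the outgroup's state, so for C3, C6 the derived state is '-', and for the remaining characters it is '+'.
C1 (derived state '+') is unique to Species V (autapomorphy; uninformative for grouping).
C2: derived state '+' in Species E only — an autapomorphy, so it tells us nothing about relationships among taxa.
Only Species E and Species X show the derived state '-' for C3, supporting them as a clade.
C4 (derived state '+') is shared by Species E, Species L, Species W, Species X, and Species Z — a synapomorphy uniting that clade.
C5: derived state '+' in Species L, Species W, and Species Z only — synapomorphy for {Species L, Species W, Species Z}.
C6 (derived state '-') is shared by Species W and Species Z — a synapomorphy uniting that clade.
Most parsimonious ingroup topology: (((Species E,Species X),((Species W,Species Z),Species L)),Species V).
Species L and Species Z share a more recent common ancestor with each other than either does with Species X, so Species X is the least closely related of the three.

Species X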